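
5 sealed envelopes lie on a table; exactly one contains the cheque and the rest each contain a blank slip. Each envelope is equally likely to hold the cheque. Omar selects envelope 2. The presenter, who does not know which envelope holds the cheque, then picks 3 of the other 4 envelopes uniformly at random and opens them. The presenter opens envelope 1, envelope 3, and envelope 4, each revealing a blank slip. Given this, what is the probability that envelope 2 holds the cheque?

1/2

Because the presenter chose which envelopes to open without knowing where the cheque is, the choice is independent of the prize location. Learning that none of the 3 opened envelopes holds the cheque simply rules out those 3 locations and leaves the remaining 2 envelopes still equally likely by symmetry.
So P(the cheque in envelope 2) = 1/2.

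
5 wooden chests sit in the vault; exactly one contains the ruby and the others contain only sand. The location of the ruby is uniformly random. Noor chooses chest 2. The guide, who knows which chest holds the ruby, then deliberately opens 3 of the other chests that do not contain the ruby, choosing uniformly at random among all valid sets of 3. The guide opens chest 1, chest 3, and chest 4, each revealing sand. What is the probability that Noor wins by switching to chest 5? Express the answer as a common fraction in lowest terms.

Condition on the true location of the ruby.
If it is in any of chests 1, 3, and 4 (prior 1/5 each): that chest was opened and seen not to hold the prize — ruled out; weight (1/5)·0 = 0 each.
If it is in chest 2 (prior 1/5): the guide has 4 equally likely choices, so probability 1/4; weight (1/5)·(1/4) = 1/20.
If it is in chest 5 (prior 1/5): the guide has no choice, probability 1; weight (1/5)·1 = 1/5.
The weights sum to 1/4.
So P(the ruby in chest 5 | the guide opened chest 1, chest 3, and chest 4) = (1/5) / (1/4) = 4/5.

4/5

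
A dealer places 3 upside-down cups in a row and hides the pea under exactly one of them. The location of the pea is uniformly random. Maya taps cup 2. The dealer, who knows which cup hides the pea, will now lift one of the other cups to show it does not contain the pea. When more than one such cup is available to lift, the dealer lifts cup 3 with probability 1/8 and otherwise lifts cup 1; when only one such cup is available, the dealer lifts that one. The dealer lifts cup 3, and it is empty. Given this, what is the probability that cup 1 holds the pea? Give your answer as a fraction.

Consider each possible location of the pea in turn.
If it is under cup 1 (prior 1/3): only cup 3 is available, probability 1; weight (1/3)·1 = 1/3.
If it is under cup 2 (prior 1/3): cup 3 is available, opened with probability 1/8; weight (1/3)·(1/8) = 1/24.
If it is under cup 3 (prior 1/3): the dealer opened cup 3, so this case is ruled out; weight (1/3)·0 = 0.
The weights sum to 3/8.
So P(the pea under cup 1 | the dealer opened cup 3) = (1/3) / (3/8) = 8/9.

8/9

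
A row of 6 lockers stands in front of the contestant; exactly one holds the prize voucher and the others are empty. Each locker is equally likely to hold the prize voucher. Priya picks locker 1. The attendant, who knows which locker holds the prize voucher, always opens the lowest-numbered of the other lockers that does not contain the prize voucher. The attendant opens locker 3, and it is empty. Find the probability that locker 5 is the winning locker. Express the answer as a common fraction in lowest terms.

Condition on the true location of the prize voucher.
If it is in any of lockers 1, 4, 5, and 6 (prior 1/6 each): the attendant would have opened locker 2 instead, probability 0; weight (1/6)·0 = 0 each.
If it is in locker 2 (prior 1/6): locker 3 is the lowest-numbered option available, probability 1; weight (1/6)·1 = 1/6.
If it is in locker 3 (prior 1/6): the attendant opened locker 3, so this case is ruled out; weight (1/6)·0 = 0.
The weights sum to 1/6.
So P(the prize voucher in locker 5 | the attendant opened locker 3) = 0 / (1/6) = 0.

0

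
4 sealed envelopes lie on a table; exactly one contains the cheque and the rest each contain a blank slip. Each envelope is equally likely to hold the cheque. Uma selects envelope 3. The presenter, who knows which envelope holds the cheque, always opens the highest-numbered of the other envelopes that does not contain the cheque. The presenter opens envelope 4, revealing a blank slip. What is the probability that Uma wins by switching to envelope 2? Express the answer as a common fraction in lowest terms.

Consider each possible location of the cheque in turn.
If it is in any of envelopes 1, 2, and 3 (prior 1/4 each): envelope 4 is the highest-numbered option available, probability 1; weight (1/4)·1 = 1/4 each.
If it is in envelope 4 (prior 1/4): the presenter opened envelope 4, so this case is ruled out; weight (1/4)·0 = 0.
The weights sum to 3/4.
So P(the cheque in envelope 2 | the presenter opened envelope 4) = (1/4) / (3/4) = 1/3.

1/3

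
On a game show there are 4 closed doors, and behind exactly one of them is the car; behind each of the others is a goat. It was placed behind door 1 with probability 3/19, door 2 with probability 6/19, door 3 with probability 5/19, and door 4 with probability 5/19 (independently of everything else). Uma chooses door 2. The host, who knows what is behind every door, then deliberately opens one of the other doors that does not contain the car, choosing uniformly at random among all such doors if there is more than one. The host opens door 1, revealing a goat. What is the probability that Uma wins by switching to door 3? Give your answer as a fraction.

Consider each possible location of the car in turn.
If it is behind door 1 (prior 3/19): the host opened door 1, so this case is ruled out; weight (3/19)·0 = 0.
If it is behind door 2 (prior 6/19): the host has 3 equally likely choices, so probability 1/3; weight (6/19)·(1/3) = 2/19.
If it is behind either of doors 3 and 4 (prior 5/19 each): the host has 2 equally likely choices, so probability 1/2; weight (5/19)·(1/2) = 5/38 each.
The weights sum to 7/19.
So P(the car behind door 3 | the host opened door 1) = (5/38) / (7/19) = 5/14.

5/14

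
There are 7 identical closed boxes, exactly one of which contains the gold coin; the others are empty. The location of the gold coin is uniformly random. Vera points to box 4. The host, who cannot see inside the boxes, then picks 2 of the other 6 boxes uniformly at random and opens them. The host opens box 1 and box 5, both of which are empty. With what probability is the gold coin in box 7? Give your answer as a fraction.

1/5

Because the host chose which boxes to open without knowing where the gold coin is, the choice is independent of the prize location. Learning that none of the 2 opened boxes holds the gold coin simply rules out those 2 locations and leaves the remaining 5 boxes still equally likely by symmetry.
So P(the gold coin in box 7) = 1/5.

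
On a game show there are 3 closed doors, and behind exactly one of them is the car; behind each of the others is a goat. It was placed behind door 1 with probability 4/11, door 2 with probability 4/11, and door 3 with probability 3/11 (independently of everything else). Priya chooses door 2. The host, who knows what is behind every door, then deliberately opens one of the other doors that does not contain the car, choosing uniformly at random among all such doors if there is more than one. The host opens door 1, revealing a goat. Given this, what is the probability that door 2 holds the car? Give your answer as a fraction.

Condition on the true location of the car.
If it is behind door 1 (prior 4/11): the host opened door 1, so this case is ruled out; weight (4/11)·0 = 0.
If it is behind door 2 (prior 4/11): the host has 2 equally likely choices, so probability 1/2; weight (4/11)·(1/2) = 2/11.
If it is behind door 3 (prior 3/11): the host has no choice, probability 1; weight (3/11)·1 = 3/11.
The weights sum to 5/11.
So P(the car behind door 2 | the host opened door 1) = (2/11) / (5/11) = 2/5.

2/5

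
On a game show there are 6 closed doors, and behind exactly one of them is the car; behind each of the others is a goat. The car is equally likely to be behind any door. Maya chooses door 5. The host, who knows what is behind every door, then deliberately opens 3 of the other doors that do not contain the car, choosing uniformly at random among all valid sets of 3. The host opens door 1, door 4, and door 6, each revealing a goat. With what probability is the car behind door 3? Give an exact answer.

5/12

Apply Bayes' rule, conditioning on where the car actually is.
If it is behind any of doors 1, 4, and 6 (prior 1/6 each): that door was opened and seen not to hold the prize — ruled out; weight (1/6)·0 = 0 each.
If it is behind either of doors 2 and 3 (prior 1/6 each): the host has 4 equally likely choices, so probability 1/4; weight (1/6)·(1/4) = 1/24 each.
If it is behind door 5 (prior 1/6): the host has 10 equally likely choices, so probability 1/10; weight (1/6)·(1/10) = 1/60.
The weights sum to 1/10.
So P(the car behind door 3 | the host opened door 1, door 4, and door 6) = (1/24) / (1/10) = 5/12.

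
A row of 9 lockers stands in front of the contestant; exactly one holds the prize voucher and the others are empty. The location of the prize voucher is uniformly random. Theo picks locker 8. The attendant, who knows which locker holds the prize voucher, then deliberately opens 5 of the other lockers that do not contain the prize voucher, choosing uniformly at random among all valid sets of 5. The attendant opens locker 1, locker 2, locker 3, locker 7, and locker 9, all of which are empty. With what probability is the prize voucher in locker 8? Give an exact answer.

Apply Bayes' rule, conditioning on where the prize voucher actually is.
If it is in any of lockers 1, 2, 3, 7, and 9 (prior 1/9 each): that locker was opened and seen not to hold the prize — ruled out; weight (1/9)·0 = 0 each.
If it is in any of lockers 4, 5, and 6 (prior 1/9 each): the attendant has 21 equally likely choices, so probability 1/21; weight (1/9)·(1/21) = 1/189 each.
If it is in locker 8 (prior 1/9): the attendant has 56 equally likely choices, so probability 1/56; weight (1/9)·(1/56) = 1/504.
The weights sum to 1/56.
So P(the prize voucher in locker 8 | the attendant opened locker 1, locker 2, locker 3, locker 7, and locker 9) = (1/504) / (1/56) = 1/9.

1/9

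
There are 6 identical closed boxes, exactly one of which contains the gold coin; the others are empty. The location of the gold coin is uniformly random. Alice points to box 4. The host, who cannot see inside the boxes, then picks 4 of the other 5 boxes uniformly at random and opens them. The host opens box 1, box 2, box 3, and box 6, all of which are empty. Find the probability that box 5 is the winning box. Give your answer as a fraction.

Consider each possible location of the gold coin in turn.
If it is in any of boxes 1, 2, 3, and 6 (prior 1/6 each): that box was opened and seen not to hold the prize — ruled out; weight (1/6)·0 = 0 each.
If it is in either of boxes 4 and 5 (prior 1/6 each): the host picks exactly this set with probability 1/5 regardless, and none is the prize; weight (1/6)·(1/5) = 1/30 each.
The weights sum to 1/15.
So P(the gold coin in box 5 | the host opened box 1, box 2, box 3, and box 6) = (1/30) / (1/15) = 1/2.

1/2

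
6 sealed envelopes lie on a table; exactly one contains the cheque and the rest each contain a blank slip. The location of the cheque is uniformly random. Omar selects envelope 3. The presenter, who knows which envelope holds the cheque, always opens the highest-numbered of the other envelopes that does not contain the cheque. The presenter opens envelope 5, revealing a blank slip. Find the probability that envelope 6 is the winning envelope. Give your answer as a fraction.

Apply Bayes' rule, conditioning on where the cheque actually is.
If it is in any of envelopes 1, 2, 3, and 4 (prior 1/6 each): the presenter would have opened envelope 6 instead, probability 0; weight (1/6)·0 = 0 each.
If it is in envelope 5 (prior 1/6): the presenter opened envelope 5, so this case is ruled out; weight (1/6)·0 = 0.
If it is in envelope 6 (prior 1/6): envelope 5 is the highest-numbered option available, probability 1; weight (1/6)·1 = 1/6.
The weights sum to 1/6.
So P(the cheque in envelope 6 | the presenter opened envelope 5) = (1/6) / (1/6) = 1.

1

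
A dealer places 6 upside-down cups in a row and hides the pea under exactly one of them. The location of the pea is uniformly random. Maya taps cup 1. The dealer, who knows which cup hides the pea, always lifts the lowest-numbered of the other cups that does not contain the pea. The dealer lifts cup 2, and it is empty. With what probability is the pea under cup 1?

1/5

Apply Bayes' rule, conditioning on where the pea actually is.
If it is under any of cups 1, 3, 4, 5, and 6 (prior 1/6 each): cup 2 is the lowest-numbered option available, probability 1; weight (1/6)·1 = 1/6 each.
If it is under cup 2 (prior 1/6): the dealer opened cup 2, so this case is ruled out; weight (1/6)·0 = 0.
The weights sum to 5/6.
So P(the pea under cup 1 | the dealer opened cup 2) = (1/6) / (5/6) = 1/5.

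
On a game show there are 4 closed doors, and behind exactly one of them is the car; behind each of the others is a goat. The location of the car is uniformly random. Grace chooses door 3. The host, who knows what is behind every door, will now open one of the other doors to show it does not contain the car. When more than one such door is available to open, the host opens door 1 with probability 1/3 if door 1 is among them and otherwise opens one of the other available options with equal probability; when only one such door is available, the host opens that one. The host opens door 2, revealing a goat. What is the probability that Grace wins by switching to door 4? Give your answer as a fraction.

4/9

Consider each possible location of the car in turn.
If it is behind door 1 (prior 1/4): door 1 holds the prize so is unavailable; the host chooses uniformly among the 2 others, probability 1/2; weight (1/4)·(1/2) = 1/8.
If it is behind door 2 (prior 1/4): the host opened door 2, so this case is ruled out; weight (1/4)·0 = 0.
If it is behind door 3 (prior 1/4): door 1 is available but not opened; door 2 gets probability (1 − 1/3)/2 = 1/3; weight (1/4)·(1/3) = 1/12.
If it is behind door 4 (prior 1/4): door 1 is available but not opened, probability 2/3; weight (1/4)·(2/3) = 1/6.
The weights sum to 3/8.
So P(the car behind door 4 | the host opened door 2) = (1/6) / (3/8) = 4/9.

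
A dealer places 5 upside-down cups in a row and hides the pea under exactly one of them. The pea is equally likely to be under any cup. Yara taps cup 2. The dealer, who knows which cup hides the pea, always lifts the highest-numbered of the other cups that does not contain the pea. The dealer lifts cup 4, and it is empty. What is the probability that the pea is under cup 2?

Consider each possible location of the pea in turn.
If it is under any of cups 1, 2, and 3 (prior 1/5 each): the dealer would have opened cup 5 instead, probability 0; weight (1/5)·0 = 0 each.
If it is under cup 4 (prior 1/5): the dealer opened cup 4, so this case is ruled out; weight (1/5)·0 = 0.
If it is under cup 5 (prior 1/5): cup 4 is the highest-numbered option available, probability 1; weight (1/5)·1 = 1/5.
The weights sum to 1/5.
So P(the pea under cup 2 | the dealer opened cup 4) = 0 / (1/5) = 0.

0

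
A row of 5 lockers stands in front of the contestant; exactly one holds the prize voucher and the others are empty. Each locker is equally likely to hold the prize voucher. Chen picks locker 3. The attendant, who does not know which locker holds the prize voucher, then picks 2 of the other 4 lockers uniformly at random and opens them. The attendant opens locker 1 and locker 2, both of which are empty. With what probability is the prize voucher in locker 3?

Because the attendant chose which lockers to open without knowing where the prize voucher is, the choice is independent of the prize location. Learning that none of the 2 opened lockers holds the prize voucher simply rules out those 2 locations and leaves the remaining 3 lockers still equally likely by symmetry.
So P(the prize voucher in locker 3) = 1/3.

1/3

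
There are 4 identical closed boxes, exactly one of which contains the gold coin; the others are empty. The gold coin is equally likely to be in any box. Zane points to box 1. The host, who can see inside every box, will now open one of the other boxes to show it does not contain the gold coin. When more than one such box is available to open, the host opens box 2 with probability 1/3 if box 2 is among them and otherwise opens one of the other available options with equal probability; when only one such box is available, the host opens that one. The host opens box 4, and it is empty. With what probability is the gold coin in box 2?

1/3

Condition on the true location of the gold coin.
If it is in box 1 (prior 1/4): box 2 is available but not opened; box 4 gets probability (1 − 1/3)/2 = 1/3; weight (1/4)·(1/3) = 1/12.
If it is in box 2 (prior 1/4): box 2 holds the prize so is unavailable; the host chooses uniformly among the 2 others, probability 1/2; weight (1/4)·(1/2) = 1/8.
If it is in box 3 (prior 1/4): box 2 is available but not opened, probability 2/3; weight (1/4)·(2/3) = 1/6.
If it is in box 4 (prior 1/4): the host opened box 4, so this case is ruled out; weight (1/4)·0 = 0.
The weights sum to 3/8.
So P(the gold coin in box 2 | the host opened box 4) = (1/8) / (3/8) = 1/3.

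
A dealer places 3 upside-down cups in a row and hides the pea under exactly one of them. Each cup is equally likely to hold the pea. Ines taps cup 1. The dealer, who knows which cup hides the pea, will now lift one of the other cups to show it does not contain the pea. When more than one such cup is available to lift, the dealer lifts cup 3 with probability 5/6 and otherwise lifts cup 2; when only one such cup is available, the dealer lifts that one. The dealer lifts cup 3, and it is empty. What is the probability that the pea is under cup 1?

Apply Bayes' rule, conditioning on where the pea actually is.
If it is under cup 1 (prior 1/3): cup 3 is available, opened with probability 5/6; weight (1/3)·(5/6) = 5/18.
If it is under cup 2 (prior 1/3): only cup 3 is available, probability 1; weight (1/3)·1 = 1/3.
If it is under cup 3 (prior 1/3): the dealer opened cup 3, so this case is ruled out; weight (1/3)·0 = 0.
The weights sum to 11/18.
So P(the pea under cup 1 | the dealer opened cup 3) = (5/18) / (11/18) = 5/11.

5/11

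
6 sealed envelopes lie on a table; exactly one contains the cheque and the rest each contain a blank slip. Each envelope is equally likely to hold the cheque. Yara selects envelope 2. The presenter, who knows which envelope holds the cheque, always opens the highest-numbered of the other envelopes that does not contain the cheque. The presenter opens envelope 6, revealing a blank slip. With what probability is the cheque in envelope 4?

1/5

Consider each possible location of the cheque in turn.
If it is in any of envelopes 1, 2, 3, 4, and 5 (prior 1/6 each): envelope 6 is the highest-numbered option available, probability 1; weight (1/6)·1 = 1/6 each.
If it is in envelope 6 (prior 1/6): the presenter opened envelope 6, so this case is ruled out; weight (1/6)·0 = 0.
The weights sum to 5/6.
So P(the cheque in envelope 4 | the presenter opened envelope 6) = (1/6) / (5/6) = 1/5.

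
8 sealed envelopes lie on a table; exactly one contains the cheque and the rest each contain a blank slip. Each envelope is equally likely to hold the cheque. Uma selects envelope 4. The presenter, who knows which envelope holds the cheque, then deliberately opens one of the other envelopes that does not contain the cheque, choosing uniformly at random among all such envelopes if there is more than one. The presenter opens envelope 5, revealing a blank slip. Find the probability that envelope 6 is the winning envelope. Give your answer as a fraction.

7/48

Condition on the true location of the cheque.
If it is in any of envelopes 1, 2, 3, 6, 7, and 8 (prior 1/8 each): the presenter has 6 equally likely choices, so probability 1/6; weight (1/8)·(1/6) = 1/48 each.
If it is in envelope 4 (prior 1/8): the presenter has 7 equally likely choices, so probability 1/7; weight (1/8)·(1/7) = 1/56.
If it is in envelope 5 (prior 1/8): the presenter opened envelope 5, so this case is ruled out; weight (1/8)·0 = 0.
The weights sum to 1/7.
So P(the cheque in envelope 6 | the presenter opened envelope 5) = (1/48) / (1/7) = 7/48.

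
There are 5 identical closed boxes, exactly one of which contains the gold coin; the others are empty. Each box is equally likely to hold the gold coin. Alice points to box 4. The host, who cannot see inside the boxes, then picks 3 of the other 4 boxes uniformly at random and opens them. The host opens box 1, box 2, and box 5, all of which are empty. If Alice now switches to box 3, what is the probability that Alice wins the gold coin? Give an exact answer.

Condition on the true location of the gold coin.
If it is in any of boxes 1, 2, and 5 (prior 1/5 each): that box was opened and seen not to hold the prize — ruled out; weight (1/5)·0 = 0 each.
If it is in either of boxes 3 and 4 (prior 1/5 each): the host picks exactly this set with probability 1/4 regardless, and none is the prize; weight (1/5)·(1/4) = 1/20 each.
The weights sum to 1/10.
So P(the gold coin in box 3 | the host opened box 1, box 2, and box 5) = (1/20) / (1/10) = 1/2.

1/2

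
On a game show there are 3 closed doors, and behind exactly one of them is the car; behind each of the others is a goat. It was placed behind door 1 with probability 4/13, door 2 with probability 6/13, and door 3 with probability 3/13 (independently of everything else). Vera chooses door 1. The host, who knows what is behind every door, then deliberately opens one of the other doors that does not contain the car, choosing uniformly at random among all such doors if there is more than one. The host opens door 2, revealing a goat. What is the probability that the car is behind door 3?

3/5

Condition on the true location of the car.
If it is behind door 1 (prior 4/13): the host has 2 equally likely choices, so probability 1/2; weight (4/13)·(1/2) = 2/13.
If it is behind door 2 (prior 6/13): the host opened door 2, so this case is ruled out; weight (6/13)·0 = 0.
If it is behind door 3 (prior 3/13): the host has no choice, probability 1; weight (3/13)·1 = 3/13.
The weights sum to 5/13.
So P(the car behind door 3 | the host opened door 2) = (3/13) / (5/13) = 3/5.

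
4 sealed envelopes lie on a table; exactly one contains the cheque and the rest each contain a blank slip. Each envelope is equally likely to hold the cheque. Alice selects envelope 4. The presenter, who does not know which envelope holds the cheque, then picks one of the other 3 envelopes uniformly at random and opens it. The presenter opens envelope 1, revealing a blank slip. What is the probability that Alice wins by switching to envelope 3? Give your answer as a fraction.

1/3

Consider each possible location of the cheque in turn.
If it is in envelope 1 (prior 1/4): the presenter opened envelope 1, so this case is ruled out; weight (1/4)·0 = 0.
If it is in any of envelopes 2, 3, and 4 (prior 1/4 each): the presenter picks envelope 1 with probability 1/3 regardless, and it is not the prize; weight (1/4)·(1/3) = 1/12 each.
The weights sum to 1/4.
So P(the cheque in envelope 3 | the presenter opened envelope 1) = (1/12) / (1/4) = 1/3.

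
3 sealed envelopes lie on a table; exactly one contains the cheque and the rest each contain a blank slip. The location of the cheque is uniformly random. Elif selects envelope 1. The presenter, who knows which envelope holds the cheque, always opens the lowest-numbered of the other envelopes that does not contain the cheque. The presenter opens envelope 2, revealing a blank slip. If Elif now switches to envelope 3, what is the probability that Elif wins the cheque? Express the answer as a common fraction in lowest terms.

Condition on the true location of the cheque.
If it is in either of envelopes 1 and 3 (prior 1/3 each): envelope 2 is the lowest-numbered option available, probability 1; weight (1/3)·1 = 1/3 each.
If it is in envelope 2 (prior 1/3): the presenter opened envelope 2, so this case is ruled out; weight (1/3)·0 = 0.
The weights sum to 2/3.
So P(the cheque in envelope 3 | the presenter opened envelope 2) = (1/3) / (2/3) = 1/2.

1/2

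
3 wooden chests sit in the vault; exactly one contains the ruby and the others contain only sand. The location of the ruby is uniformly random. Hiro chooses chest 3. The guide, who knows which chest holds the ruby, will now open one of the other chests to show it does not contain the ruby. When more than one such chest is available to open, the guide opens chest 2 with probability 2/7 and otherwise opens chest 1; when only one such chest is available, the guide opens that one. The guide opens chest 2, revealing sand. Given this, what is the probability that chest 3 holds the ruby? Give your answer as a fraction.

2/9

Consider each possible location of the ruby in turn.
If it is in chest 1 (prior 1/3): only chest 2 is available, probability 1; weight (1/3)·1 = 1/3.
If it is in chest 2 (prior 1/3): the guide opened chest 2, so this case is ruled out; weight (1/3)·0 = 0.
If it is in chest 3 (prior 1/3): chest 2 is available, opened with probability 2/7; weight (1/3)·(2/7) = 2/21.
The weights sum to 3/7.
So P(the ruby in chest 3 | the guide opened chest 2) = (2/21) / (3/7) = 2/9.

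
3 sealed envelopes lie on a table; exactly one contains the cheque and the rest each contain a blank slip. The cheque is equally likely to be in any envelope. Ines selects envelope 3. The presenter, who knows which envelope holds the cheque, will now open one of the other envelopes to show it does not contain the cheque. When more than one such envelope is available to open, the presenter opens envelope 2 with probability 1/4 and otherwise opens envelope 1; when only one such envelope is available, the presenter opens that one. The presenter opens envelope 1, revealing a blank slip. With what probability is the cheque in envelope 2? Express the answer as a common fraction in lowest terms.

4/7

Consider each possible location of the cheque in turn.
If it is in envelope 1 (prior 1/3): the presenter opened envelope 1, so this case is ruled out; weight (1/3)·0 = 0.
If it is in envelope 2 (prior 1/3): only envelope 1 is available, probability 1; weight (1/3)·1 = 1/3.
If it is in envelope 3 (prior 1/3): envelope 2 is available but not opened, probability 3/4; weight (1/3)·(3/4) = 1/4.
The weights sum to 7/12.
So P(the cheque in envelope 2 | the presenter opened envelope 1) = (1/3) / (7/12) = 4/7.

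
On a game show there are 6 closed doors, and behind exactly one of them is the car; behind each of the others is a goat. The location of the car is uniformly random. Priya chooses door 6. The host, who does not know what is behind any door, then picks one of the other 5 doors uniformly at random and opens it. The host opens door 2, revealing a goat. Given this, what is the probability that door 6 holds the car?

1/5

Consider each possible location of the car in turn.
If it is behind any of doors 1, 3, 4, 5, and 6 (prior 1/6 each): the host picks door 2 with probability 1/5 regardless, and it is not the prize; weight (1/6)·(1/5) = 1/30 each.
If it is behind door 2 (prior 1/6): the host opened door 2, so this case is ruled out; weight (1/6)·0 = 0.
The weights sum to 1/6.
So P(the car behind door 6 | the host opened door 2) = (1/30) / (1/6) = 1/5.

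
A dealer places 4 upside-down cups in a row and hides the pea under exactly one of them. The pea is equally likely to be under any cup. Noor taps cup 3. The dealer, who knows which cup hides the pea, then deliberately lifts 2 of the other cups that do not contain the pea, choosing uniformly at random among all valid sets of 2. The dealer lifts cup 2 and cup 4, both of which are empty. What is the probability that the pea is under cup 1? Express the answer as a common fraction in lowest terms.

3/4

Apply Bayes' rule, conditioning on where the pea actually is.
If it is under cup 1 (prior 1/4): the dealer has no choice, probability 1; weight (1/4)·1 = 1/4.
If it is under either of cups 2 and 4 (prior 1/4 each): that cup was opened and seen not to hold the prize — ruled out; weight (1/4)·0 = 0 each.
If it is under cup 3 (prior 1/4): the dealer has 3 equally likely choices, so probability 1/3; weight (1/4)·(1/3) = 1/12.
The weights sum to 1/3.
So P(the pea under cup 1 | the dealer opened cup 2 and cup 4) = (1/4) / (1/3) = 3/4.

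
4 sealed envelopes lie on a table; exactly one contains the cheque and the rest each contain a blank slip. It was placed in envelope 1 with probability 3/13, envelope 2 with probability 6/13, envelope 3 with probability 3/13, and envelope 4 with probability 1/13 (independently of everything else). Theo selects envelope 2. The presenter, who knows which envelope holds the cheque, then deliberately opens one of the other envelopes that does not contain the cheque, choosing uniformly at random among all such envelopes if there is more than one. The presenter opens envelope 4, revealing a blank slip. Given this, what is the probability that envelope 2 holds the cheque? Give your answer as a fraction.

Consider each possible location of the cheque in turn.
If it is in either of envelopes 1 and 3 (prior 3/13 each): the presenter has 2 equally likely choices, so probability 1/2; weight (3/13)·(1/2) = 3/26 each.
If it is in envelope 2 (prior 6/13): the presenter has 3 equally likely choices, so probability 1/3; weight (6/13)·(1/3) = 2/13.
If it is in envelope 4 (prior 1/13): the presenter opened envelope 4, so this case is ruled out; weight (1/13)·0 = 0.
The weights sum to 5/13.
So P(the cheque in envelope 2 | the presenter opened envelope 4) = (2/13) / (5/13) = 2/5.

2/5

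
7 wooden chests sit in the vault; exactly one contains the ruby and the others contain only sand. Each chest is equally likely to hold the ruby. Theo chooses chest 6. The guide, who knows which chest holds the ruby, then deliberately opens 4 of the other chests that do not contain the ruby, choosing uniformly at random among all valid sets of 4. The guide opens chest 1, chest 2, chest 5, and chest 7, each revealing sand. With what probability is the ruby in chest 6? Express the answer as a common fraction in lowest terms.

Condition on the true location of the ruby.
If it is in any of chests 1, 2, 5, and 7 (prior 1/7 each): that chest was opened and seen not to hold the prize — ruled out; weight (1/7)·0 = 0 each.
If it is in either of chests 3 and 4 (prior 1/7 each): the guide has 5 equally likely choices, so probability 1/5; weight (1/7)·(1/5) = 1/35 each.
If it is in chest 6 (prior 1/7): the guide has 15 equally likely choices, so probability 1/15; weight (1/7)·(1/15) = 1/105.
The weights sum to 1/15.
So P(the ruby in chest 6 | the guide opened chest 1, chest 2, chest 5, and chest 7) = (1/105) / (1/15) = 1/7.

1/7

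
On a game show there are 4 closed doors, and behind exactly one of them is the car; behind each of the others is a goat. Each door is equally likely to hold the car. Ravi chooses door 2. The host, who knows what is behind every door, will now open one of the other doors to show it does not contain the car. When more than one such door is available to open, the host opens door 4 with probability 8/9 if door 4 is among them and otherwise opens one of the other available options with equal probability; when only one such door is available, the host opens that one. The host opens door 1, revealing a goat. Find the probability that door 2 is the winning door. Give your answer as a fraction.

Apply Bayes' rule, conditioning on where the car actually is.
If it is behind door 1 (prior 1/4): the host opened door 1, so this case is ruled out; weight (1/4)·0 = 0.
If it is behind door 2 (prior 1/4): door 4 is available but not opened; door 1 gets probability (1 − 8/9)/2 = 1/18; weight (1/4)·(1/18) = 1/72.
If it is behind door 3 (prior 1/4): door 4 is available but not opened, probability 1/9; weight (1/4)·(1/9) = 1/36.
If it is behind door 4 (prior 1/4): door 4 holds the prize so is unavailable; the host chooses uniformly among the 2 others, probability 1/2; weight (1/4)·(1/2) = 1/8.
The weights sum to 1/6.
So P(the car behind door 2 | the host opened door 1) = (1/72) / (1/6) = 1/12.

1/12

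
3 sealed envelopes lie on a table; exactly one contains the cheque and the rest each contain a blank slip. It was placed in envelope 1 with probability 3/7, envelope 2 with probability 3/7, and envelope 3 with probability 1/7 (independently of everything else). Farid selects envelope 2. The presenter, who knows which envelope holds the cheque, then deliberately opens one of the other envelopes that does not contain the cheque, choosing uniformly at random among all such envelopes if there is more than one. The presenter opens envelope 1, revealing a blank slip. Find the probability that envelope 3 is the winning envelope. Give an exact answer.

2/5

Consider each possible location of the cheque in turn.
If it is in envelope 1 (prior 3/7): the presenter opened envelope 1, so this case is ruled out; weight (3/7)·0 = 0.
If it is in envelope 2 (prior 3/7): the presenter has 2 equally likely choices, so probability 1/2; weight (3/7)·(1/2) = 3/14.
If it is in envelope 3 (prior 1/7): the presenter has no choice, probability 1; weight (1/7)·1 = 1/7.
The weights sum to 5/14.
So P(the cheque in envelope 3 | the presenter opened envelope 1) = (1/7) / (5/14) = 2/5.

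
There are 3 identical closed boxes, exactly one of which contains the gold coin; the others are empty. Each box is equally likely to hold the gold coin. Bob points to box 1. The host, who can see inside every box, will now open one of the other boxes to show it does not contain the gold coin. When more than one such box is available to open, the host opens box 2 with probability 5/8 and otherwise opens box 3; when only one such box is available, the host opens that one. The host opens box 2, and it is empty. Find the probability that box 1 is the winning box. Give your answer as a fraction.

Condition on the true location of the gold coin.
If it is in box 1 (prior 1/3): box 2 is available, opened with probability 5/8; weight (1/3)·(5/8) = 5/24.
If it is in box 2 (prior 1/3): the host opened box 2, so this case is ruled out; weight (1/3)·0 = 0.
If it is in box 3 (prior 1/3): only box 2 is available, probability 1; weight (1/3)·1 = 1/3.
The weights sum to 13/24.
So P(the gold coin in box 1 | the host opened box 2) = (5/24) / (13/24) = 5/13.

5/13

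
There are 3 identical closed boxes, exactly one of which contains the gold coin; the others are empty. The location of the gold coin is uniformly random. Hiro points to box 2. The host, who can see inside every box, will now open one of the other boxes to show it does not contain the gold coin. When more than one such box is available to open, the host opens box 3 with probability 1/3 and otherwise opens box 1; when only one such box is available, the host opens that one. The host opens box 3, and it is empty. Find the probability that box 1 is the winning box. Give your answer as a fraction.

Consider each possible location of the gold coin in turn.
If it is in box 1 (prior 1/3): only box 3 is available, probability 1; weight (1/3)·1 = 1/3.
If it is in box 2 (prior 1/3): box 3 is available, opened with probability 1/3; weight (1/3)·(1/3) = 1/9.
If it is in box 3 (prior 1/3): the host opened box 3, so this case is ruled out; weight (1/3)·0 = 0.
The weights sum to 4/9.
So P(the gold coin in box 1 | the host opened box 3) = (1/3) / (4/9) = 3/4.

3/4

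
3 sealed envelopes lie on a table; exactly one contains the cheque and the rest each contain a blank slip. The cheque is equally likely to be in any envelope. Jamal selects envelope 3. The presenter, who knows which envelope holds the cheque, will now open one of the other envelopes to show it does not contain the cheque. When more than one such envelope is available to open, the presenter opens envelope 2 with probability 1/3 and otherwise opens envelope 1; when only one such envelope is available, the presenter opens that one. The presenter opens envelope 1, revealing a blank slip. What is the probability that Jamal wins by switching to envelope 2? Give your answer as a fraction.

Condition on the true location of the cheque.
If it is in envelope 1 (prior 1/3): the presenter opened envelope 1, so this case is ruled out; weight (1/3)·0 = 0.
If it is in envelope 2 (prior 1/3): only envelope 1 is available, probability 1; weight (1/3)·1 = 1/3.
If it is in envelope 3 (prior 1/3): envelope 2 is available but not opened, probability 2/3; weight (1/3)·(2/3) = 2/9.
The weights sum to 5/9.
So P(the cheque in envelope 2 | the presenter opened envelope 1) = (1/3) / (5/9) = 3/5.

3/5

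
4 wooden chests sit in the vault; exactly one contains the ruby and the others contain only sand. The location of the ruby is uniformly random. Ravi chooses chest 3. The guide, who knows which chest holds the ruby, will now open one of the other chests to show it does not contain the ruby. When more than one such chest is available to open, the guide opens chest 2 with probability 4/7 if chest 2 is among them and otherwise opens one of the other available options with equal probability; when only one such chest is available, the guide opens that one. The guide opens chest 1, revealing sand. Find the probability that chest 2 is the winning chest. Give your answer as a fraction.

Apply Bayes' rule, conditioning on where the ruby actually is.
If it is in chest 1 (prior 1/4): the guide opened chest 1, so this case is ruled out; weight (1/4)·0 = 0.
If it is in chest 2 (prior 1/4): chest 2 holds the prize so is unavailable; the guide chooses uniformly among the 2 others, probability 1/2; weight (1/4)·(1/2) = 1/8.
If it is in chest 3 (prior 1/4): chest 2 is available but not opened; chest 1 gets probability (1 − 4/7)/2 = 3/14; weight (1/4)·(3/14) = 3/56.
If it is in chest 4 (prior 1/4): chest 2 is available but not opened, probability 3/7; weight (1/4)·(3/7) = 3/28.
The weights sum to 2/7.
So P(the ruby in chest 2 | the guide opened chest 1) = (1/8) / (2/7) = 7/16.

7/16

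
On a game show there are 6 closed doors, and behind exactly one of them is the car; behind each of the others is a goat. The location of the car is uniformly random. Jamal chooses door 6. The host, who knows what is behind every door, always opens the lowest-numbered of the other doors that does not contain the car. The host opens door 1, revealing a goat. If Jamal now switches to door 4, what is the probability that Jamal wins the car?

1/5

Consider each possible location of the car in turn.
If it is behind door 1 (prior 1/6): the host opened door 1, so this case is ruled out; weight (1/6)·0 = 0.
If it is behind any of doors 2, 3, 4, 5, and 6 (prior 1/6 each): door 1 is the lowest-numbered option available, probability 1; weight (1/6)·1 = 1/6 each.
The weights sum to 5/6.
So P(the car behind door 4 | the host opened door 1) = (1/6) / (5/6) = 1/5.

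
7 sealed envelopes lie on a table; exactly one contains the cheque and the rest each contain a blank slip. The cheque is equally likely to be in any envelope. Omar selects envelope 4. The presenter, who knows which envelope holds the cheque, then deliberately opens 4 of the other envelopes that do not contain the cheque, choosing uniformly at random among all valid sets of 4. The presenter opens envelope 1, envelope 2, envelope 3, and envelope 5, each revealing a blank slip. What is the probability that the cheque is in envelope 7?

3/7

Apply Bayes' rule, conditioning on where the cheque actually is.
If it is in any of envelopes 1, 2, 3, and 5 (prior 1/7 each): that envelope was opened and seen not to hold the prize — ruled out; weight (1/7)·0 = 0 each.
If it is in envelope 4 (prior 1/7): the presenter has 15 equally likely choices, so probability 1/15; weight (1/7)·(1/15) = 1/105.
If it is in either of envelopes 6 and 7 (prior 1/7 each): the presenter has 5 equally likely choices, so probability 1/5; weight (1/7)·(1/5) = 1/35 each.
The weights sum to 1/15.
So P(the cheque in envelope 7 | the presenter opened envelope 1, envelope 2, envelope 3, and envelope 5) = (1/35) / (1/15) = 3/7.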